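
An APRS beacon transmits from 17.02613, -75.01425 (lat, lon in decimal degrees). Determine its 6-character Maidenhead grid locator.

Offset from 180°W / 90°S: lon 104.9857°, lat 107.0261°.
Field (20°×10°, letters A–R): 104.9857/20 → 5 → F, 107.0261/10 → 10 → K; chars FK.
Square (2°×1°, digits 0–9): 4.9857/2 → 2, 7.0261/1 → 7; chars 27.
Subsquare (5′×2.5′, letters a–x): 0.9857/0.0833333 → 11 → l, 0.0261/0.0416667 → 0 → a; chars la.

FK27la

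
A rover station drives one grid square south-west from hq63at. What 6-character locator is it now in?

Longitude subsquare a = 0; −1 → -1, wraps to 23 = x, carry into square.
Longitude square 6; −1 → 5.
Latitude subsquare t = 19; −1 → 18 = s.

HQ53xs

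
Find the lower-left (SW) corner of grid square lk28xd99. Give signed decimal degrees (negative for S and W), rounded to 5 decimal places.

18.16250, 45.99167

Field L=11, K=10: +11·20° lon, +10·10° lat → SW at lon 40°, lat 10°.
Square 2, 8: +2·2° lon, +8·1° lat → SW at lon 44°, lat 18°.
Subsquare x=23, d=3: +23·0.0833333° lon, +3·0.0416667° lat → SW at lon 45.9167°, lat 18.125°.
Extended square 9, 9: +9·0.00833333° lon, +9·0.00416667° lat → SW at lon 45.9917°, lat 18.1625°.
latitude 18.16250, longitude 45.99167.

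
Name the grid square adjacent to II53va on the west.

Longitude subsquare v = 21; −1 → 20 = u.
The latitude characters are unchanged.

II53ua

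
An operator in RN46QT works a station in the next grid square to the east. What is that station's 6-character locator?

RN46rt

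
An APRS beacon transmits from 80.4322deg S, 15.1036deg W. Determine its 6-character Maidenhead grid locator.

IA29kn

Add 180° to longitude and 90° to latitude: 164.8964, 9.5678.
Field: 164.8964/20 → 8 → I, 9.5678/10 → 0 → A; chars IA.
Square: 4.8964/2 → 2, 9.5678/1 → 9; chars 29.
Subsquare: 0.8964/0.0833333 → 10 → k, 0.5678/0.0416667 → 13 → n; chars kn.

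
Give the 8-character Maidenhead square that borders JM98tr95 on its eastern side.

JM98ur05

Longitude extended square 9; +1 → 10, wraps to 0, carry into subsquare.
Longitude subsquare t = 19; +1 → 20 = u.
The latitude characters are unchanged.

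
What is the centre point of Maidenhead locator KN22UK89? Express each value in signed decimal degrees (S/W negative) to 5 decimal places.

42.45625, 25.73750

Field K=10, N=13: +10·20° lon, +13·10° lat → SW at lon 20°, lat 40°.
Square 2, 2: +2·2° lon, +2·1° lat → SW at lon 24°, lat 42°.
Subsquare u=20, k=10: +20·0.0833333° lon, +10·0.0416667° lat → SW at lon 25.6667°, lat 42.4167°.
Extended square 8, 9: +8·0.00833333° lon, +9·0.00416667° lat → SW at lon 25.7333°, lat 42.4542°.
Cell spans 0.00833333° lon × 0.00416667° lat. Centre is SW corner plus half of each.
latitude 42.45625, longitude 25.73750.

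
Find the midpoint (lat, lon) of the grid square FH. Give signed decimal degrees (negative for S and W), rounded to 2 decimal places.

-15.00, -70.00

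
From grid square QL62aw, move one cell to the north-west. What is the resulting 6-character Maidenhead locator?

QL52xx

Longitude subsquare a = 0; −1 → -1, wraps to 23 = x, carry into square.
Longitude square 6; −1 → 5.
Latitude subsquare w = 22; +1 → 23 = x.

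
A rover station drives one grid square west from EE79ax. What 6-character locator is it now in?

EE69xx

Longitude subsquare a = 0; −1 → -1, wraps to 23 = x, carry into square.
Longitude square 7; −1 → 6.
The latitude characters are unchanged.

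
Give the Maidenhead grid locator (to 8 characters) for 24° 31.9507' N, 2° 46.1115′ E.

JL14jm27

Add 180° to longitude and 90° to latitude: 182.76853, 114.53251.
Field: lon ⌊182.76853/20⌋ = 9 → J; lat ⌊114.53251/10⌋ = 11 → L.
Square: lon ⌊2.76853/2⌋ = 1; lat ⌊4.53251/1⌋ = 4.
Subsquare: lon ⌊0.76853/0.0833333⌋ = 9 → j; lat ⌊0.53251/0.0416667⌋ = 12 → m.
Extended square: lon ⌊0.01853/0.00833333⌋ = 2; lat ⌊0.03251/0.00416667⌋ = 7.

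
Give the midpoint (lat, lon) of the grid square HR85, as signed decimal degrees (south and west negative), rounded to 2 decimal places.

Field H=7, R=17: +7·20° lon, +17·10° lat → SW at lon -40°, lat 80°.
Square 8, 5: +8·2° lon, +5·1° lat → SW at lon -24°, lat 85°.
Cell spans 2° lon × 1° lat. Centre is SW corner plus half of each.
latitude 85.50, longitude -23.00.

85.50, -23.00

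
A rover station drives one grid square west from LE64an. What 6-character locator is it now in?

LE54xn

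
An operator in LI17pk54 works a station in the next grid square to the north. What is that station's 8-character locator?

Latitude extended square 4; +1 → 5.
The longitude characters are unchanged.

LI17pk55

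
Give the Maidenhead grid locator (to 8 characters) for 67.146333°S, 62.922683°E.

MC12lu04

Add 180° to longitude and 90° to latitude: 242.92268, 22.85367.
Field (20°×10°, letters A–R): lon ⌊242.92268/20⌋ = 12 → M; lat ⌊22.85367/10⌋ = 2 → C.
Square (2°×1°, digits 0–9): lon ⌊2.92268/2⌋ = 1; lat ⌊2.85367/1⌋ = 2.
Subsquare (5′×2.5′, letters a–x): lon ⌊0.92268/0.0833333⌋ = 11 → l; lat ⌊0.85367/0.0416667⌋ = 20 → u.
Extended square (30″×15″, digits 0–9): lon ⌊0.00602/0.00833333⌋ = 0; lat ⌊0.02033/0.00416667⌋ = 4.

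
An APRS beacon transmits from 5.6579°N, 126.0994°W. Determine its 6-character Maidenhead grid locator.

Shift to the Maidenhead origin (180°W, 90°S): lon 53.9006, lat 95.6579.
Field (20°×10°, letters A–R): lon ⌊53.9006/20⌋ = 2 → C; lat ⌊95.6579/10⌋ = 9 → J.
Square (2°×1°, digits 0–9): lon ⌊13.9006/2⌋ = 6; lat ⌊5.6579/1⌋ = 5.
Subsquare (5′×2.5′, letters a–x): lon ⌊1.9006/0.0833333⌋ = 22 → w; lat ⌊0.6579/0.0416667⌋ = 15 → p.

CJ65wp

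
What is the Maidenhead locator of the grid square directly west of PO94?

Longitude square 9; −1 → 8.
The latitude characters are unchanged.

PO84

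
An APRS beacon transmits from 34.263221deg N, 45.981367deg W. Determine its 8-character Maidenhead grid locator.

Add 180° to longitude and 90° to latitude: 134.01863, 124.26322.
Field (20°×10°, letters A–R): lon ⌊134.01863/20⌋ = 6 → G; lat ⌊124.26322/10⌋ = 12 → M.
Square (2°×1°, digits 0–9): lon ⌊14.01863/2⌋ = 7; lat ⌊4.26322/1⌋ = 4.
Subsquare (5′×2.5′, letters a–x): lon ⌊0.01863/0.0833333⌋ = 0 → a; lat ⌊0.26322/0.0416667⌋ = 6 → g.
Extended square (30″×15″, digits 0–9): lon ⌊0.01863/0.00833333⌋ = 2; lat ⌊0.01322/0.00416667⌋ = 3.

GM74ag23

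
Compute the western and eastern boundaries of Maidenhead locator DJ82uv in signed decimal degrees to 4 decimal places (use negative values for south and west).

-102.3333, -102.2500

Field D=3, J=9: +3·20° lon, +9·10° lat → SW at lon -120°, lat 0°.
Square 8, 2: +8·2° lon, +2·1° lat → SW at lon -104°, lat 2°.
Subsquare u=20, v=21: +20·0.0833333° lon, +21·0.0416667° lat → SW at lon -102.333°, lat 2.875°.
Cell spans 0.0833333° lon × 0.0416667° lat.
west -102.3333, east -102.2500.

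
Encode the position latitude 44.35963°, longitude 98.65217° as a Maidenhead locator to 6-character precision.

Add 180° to longitude and 90° to latitude: 278.6522, 134.3596.
Field: 278.6522/20 → 13 → N, 134.3596/10 → 13 → N; chars NN.
Square: 18.6522/2 → 9, 4.3596/1 → 4; chars 94.
Subsquare: 0.6522/0.0833333 → 7 → h, 0.3596/0.0416667 → 8 → i; chars hi.

NN94hi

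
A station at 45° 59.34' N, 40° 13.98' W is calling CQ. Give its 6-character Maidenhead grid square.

GN95vx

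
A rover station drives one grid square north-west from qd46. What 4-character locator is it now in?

Longitude square 4; −1 → 3.
Latitude square 6; +1 → 7.

QD37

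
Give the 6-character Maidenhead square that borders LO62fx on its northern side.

Latitude subsquare x = 23; +1 → 24, wraps to 0 = a, carry into square.
Latitude square 2; +1 → 3.
The longitude characters are unchanged.

LO63fa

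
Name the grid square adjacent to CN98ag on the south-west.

CN88xf

Longitude subsquare a = 0; −1 → -1, wraps to 23 = x, carry into square.
Longitude square 9; −1 → 8.
Latitude subsquare g = 6; −1 → 5 = f.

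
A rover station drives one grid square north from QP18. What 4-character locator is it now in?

QP19

Latitude square 8; +1 → 9.
The longitude characters are unchanged.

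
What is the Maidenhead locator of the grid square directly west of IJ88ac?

Longitude subsquare a = 0; −1 → -1, wraps to 23 = x, carry into square.
Longitude square 8; −1 → 7.
The latitude characters are unchanged.

IJ78xc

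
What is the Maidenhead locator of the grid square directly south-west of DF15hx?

Longitude subsquare h = 7; −1 → 6 = g.
Latitude subsquare x = 23; −1 → 22 = w.

DF15gw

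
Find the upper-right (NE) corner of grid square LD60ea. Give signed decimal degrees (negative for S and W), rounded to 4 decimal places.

Field L=11, D=3: +11·20° lon, +3·10° lat → SW at lon 40°, lat -60°.
Square 6, 0: +6·2° lon, +0·1° lat → SW at lon 52°, lat -60°.
Subsquare e=4, a=0: +4·0.0833333° lon, +0·0.0416667° lat → SW at lon 52.3333°, lat -60°.
Cell spans 0.0833333° lon × 0.0416667° lat. NE corner is SW corner plus one full cell.
latitude -59.9583, longitude 52.4167.

-59.9583, 52.4167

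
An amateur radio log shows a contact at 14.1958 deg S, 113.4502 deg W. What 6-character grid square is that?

DH35gt

Shift to the Maidenhead origin (180°W, 90°S): lon 66.5498, lat 75.8042.
Field: 66.5498/20 → 3 → D, 75.8042/10 → 7 → H; chars DH.
Square: 6.5498/2 → 3, 5.8042/1 → 5; chars 35.
Subsquare: 0.5498/0.0833333 → 6 → g, 0.8042/0.0416667 → 19 → t; chars gt.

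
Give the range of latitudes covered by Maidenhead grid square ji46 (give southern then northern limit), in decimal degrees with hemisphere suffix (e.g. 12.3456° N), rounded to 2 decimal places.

Field J=9, I=8: +9·20° lon, +8·10° lat → SW at lon 0°, lat -10°.
Square 4, 6: +4·2° lon, +6·1° lat → SW at lon 8°, lat -4°.
Cell spans 2° lon × 1° lat.
south 4.00° S, north 3.00° S.

4.00° S, 3.00° S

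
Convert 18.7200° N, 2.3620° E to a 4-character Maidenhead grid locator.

JK18

Shift to the Maidenhead origin (180°W, 90°S): lon 182.36, lat 108.72.
Field: 182.36/20 → 9 → J, 108.72/10 → 10 → K; chars JK.
Square: 2.36/2 → 1, 8.72/1 → 8; chars 18.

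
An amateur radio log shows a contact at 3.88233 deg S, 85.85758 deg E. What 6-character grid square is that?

NI26wc

Add 180° to longitude and 90° to latitude: 265.8576, 86.1177.
Field: lon ⌊265.8576/20⌋ = 13 → N; lat ⌊86.1177/10⌋ = 8 → I.
Square: lon ⌊5.8576/2⌋ = 2; lat ⌊6.1177/1⌋ = 6.
Subsquare: lon ⌊1.8576/0.0833333⌋ = 22 → w; lat ⌊0.1177/0.0416667⌋ = 2 → c.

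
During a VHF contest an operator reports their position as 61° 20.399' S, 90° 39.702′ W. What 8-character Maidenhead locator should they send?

EC48qp08

Offset from 180°W / 90°S: lon 89.33830°, lat 28.66002°.
Field: lon ⌊89.33830/20⌋ = 4 → E; lat ⌊28.66002/10⌋ = 2 → C.
Square: lon ⌊9.33830/2⌋ = 4; lat ⌊8.66002/1⌋ = 8.
Subsquare: lon ⌊1.33830/0.0833333⌋ = 16 → q; lat ⌊0.66002/0.0416667⌋ = 15 → p.
Extended square: lon ⌊0.00497/0.00833333⌋ = 0; lat ⌊0.03502/0.00416667⌋ = 8.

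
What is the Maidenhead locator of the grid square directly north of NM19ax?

NN10aa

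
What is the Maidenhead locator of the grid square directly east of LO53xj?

Longitude subsquare x = 23; +1 → 24, wraps to 0 = a, carry into square.
Longitude square 5; +1 → 6.
The latitude characters are unchanged.

LO63aj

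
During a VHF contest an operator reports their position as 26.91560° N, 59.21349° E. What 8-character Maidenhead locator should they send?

LL96ov59

Add 180° to longitude and 90° to latitude: 239.21349, 116.91560.
Field: 239.21349/20 → 11 → L, 116.91560/10 → 11 → L; chars LL.
Square: 19.21349/2 → 9, 6.91560/1 → 6; chars 96.
Subsquare: 1.21349/0.0833333 → 14 → o, 0.91560/0.0416667 → 21 → v; chars ov.
Extended square: 0.04682/0.00833333 → 5, 0.04060/0.00416667 → 9; chars 59.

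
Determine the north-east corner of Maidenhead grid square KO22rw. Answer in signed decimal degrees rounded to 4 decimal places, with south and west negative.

52.9583, 25.5000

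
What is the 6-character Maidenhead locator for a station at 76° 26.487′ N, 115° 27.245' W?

Add 180° to longitude and 90° to latitude: 64.5459, 166.4415.
Field: 64.5459/20 → 3 → D, 166.4415/10 → 16 → Q; chars DQ.
Square: 4.5459/2 → 2, 6.4415/1 → 6; chars 26.
Subsquare: 0.5459/0.0833333 → 6 → g, 0.4415/0.0416667 → 10 → k; chars gk.

DQ26gk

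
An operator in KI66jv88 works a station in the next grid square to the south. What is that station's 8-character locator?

Latitude extended square 8; −1 → 7.
The longitude characters are unchanged.

KI66jv87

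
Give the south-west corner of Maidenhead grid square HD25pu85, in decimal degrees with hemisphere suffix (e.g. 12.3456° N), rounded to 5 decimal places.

54.14583° S, 34.68333° W

Field H=7, D=3: +7·20° lon, +3·10° lat → SW at lon -40°, lat -60°.
Square 2, 5: +2·2° lon, +5·1° lat → SW at lon -36°, lat -55°.
Subsquare p=15, u=20: +15·0.0833333° lon, +20·0.0416667° lat → SW at lon -34.75°, lat -54.1667°.
Extended square 8, 5: +8·0.00833333° lon, +5·0.00416667° lat → SW at lon -34.6833°, lat -54.1458°.
latitude 54.14583° S, longitude 34.68333° W.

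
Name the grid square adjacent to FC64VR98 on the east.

FC64wr08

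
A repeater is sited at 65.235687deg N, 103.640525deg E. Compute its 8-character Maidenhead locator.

OP15tf66

Add 180° to longitude and 90° to latitude: 283.64053, 155.23569.
Field: lon ⌊283.64053/20⌋ = 14 → O; lat ⌊155.23569/10⌋ = 15 → P.
Square: lon ⌊3.64053/2⌋ = 1; lat ⌊5.23569/1⌋ = 5.
Subsquare: lon ⌊1.64053/0.0833333⌋ = 19 → t; lat ⌊0.23569/0.0416667⌋ = 5 → f.
Extended square: lon ⌊0.05719/0.00833333⌋ = 6; lat ⌊0.02735/0.00416667⌋ = 6.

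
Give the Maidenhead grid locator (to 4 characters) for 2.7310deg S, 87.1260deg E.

Add 180° to longitude and 90° to latitude: 267.13, 87.27.
Field (20°×10°, letters A–R): lon ⌊267.13/20⌋ = 13 → N; lat ⌊87.27/10⌋ = 8 → I.
Square (2°×1°, digits 0–9): lon ⌊7.13/2⌋ = 3; lat ⌊7.27/1⌋ = 7.

NI37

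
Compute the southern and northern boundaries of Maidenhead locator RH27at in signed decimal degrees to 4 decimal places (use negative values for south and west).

Field R=17, H=7: +17·20° lon, +7·10° lat → SW at lon 160°, lat -20°.
Square 2, 7: +2·2° lon, +7·1° lat → SW at lon 164°, lat -13°.
Subsquare a=0, t=19: +0·0.0833333° lon, +19·0.0416667° lat → SW at lon 164°, lat -12.2083°.
Cell spans 0.0833333° lon × 0.0416667° lat.
south -12.2083, north -12.1667.

-12.2083, -12.1667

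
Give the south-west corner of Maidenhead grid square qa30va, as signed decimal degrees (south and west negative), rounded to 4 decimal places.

-90.0000, 147.7500

Field Q=16, A=0: +16·20° lon, +0·10° lat → SW at lon 140°, lat -90°.
Square 3, 0: +3·2° lon, +0·1° lat → SW at lon 146°, lat -90°.
Subsquare v=21, a=0: +21·0.0833333° lon, +0·0.0416667° lat → SW at lon 147.75°, lat -90°.
latitude -90.0000, longitude 147.7500.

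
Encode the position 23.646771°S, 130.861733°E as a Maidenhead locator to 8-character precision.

Add 180° to longitude and 90° to latitude: 310.86173, 66.35323.
Field: 310.86173/20 → 15 → P, 66.35323/10 → 6 → G; chars PG.
Square: 10.86173/2 → 5, 6.35323/1 → 6; chars 56.
Subsquare: 0.86173/0.0833333 → 10 → k, 0.35323/0.0416667 → 8 → i; chars ki.
Extended square: 0.02840/0.00833333 → 3, 0.01990/0.00416667 → 4; chars 34.

PG56ki34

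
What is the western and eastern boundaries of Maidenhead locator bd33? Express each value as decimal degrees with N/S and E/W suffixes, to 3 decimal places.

154.000° W, 152.000° W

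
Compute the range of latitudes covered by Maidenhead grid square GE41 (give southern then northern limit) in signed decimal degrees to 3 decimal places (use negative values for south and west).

-49.000, -48.000

Field G=6, E=4: +6·20° lon, +4·10° lat → SW at lon -60°, lat -50°.
Square 4, 1: +4·2° lon, +1·1° lat → SW at lon -52°, lat -49°.
Cell spans 2° lon × 1° lat.
south -49.000, north -48.000.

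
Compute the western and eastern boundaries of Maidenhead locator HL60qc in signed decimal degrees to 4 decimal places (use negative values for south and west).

-26.6667, -26.5833

Field H=7, L=11: +7·20° lon, +11·10° lat → SW at lon -40°, lat 20°.
Square 6, 0: +6·2° lon, +0·1° lat → SW at lon -28°, lat 20°.
Subsquare q=16, c=2: +16·0.0833333° lon, +2·0.0416667° lat → SW at lon -26.6667°, lat 20.0833°.
Cell spans 0.0833333° lon × 0.0416667° lat.
west -26.6667, east -26.5833.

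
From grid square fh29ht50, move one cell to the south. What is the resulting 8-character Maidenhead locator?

FH29hs59

Latitude extended square 0; −1 → -1, wraps to 9, carry into subsquare.
Latitude subsquare t = 19; −1 → 18 = s.
The longitude characters are unchanged.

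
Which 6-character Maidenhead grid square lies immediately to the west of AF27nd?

AF27md

Longitude subsquare n = 13; −1 → 12 = m.
The latitude characters are unchanged.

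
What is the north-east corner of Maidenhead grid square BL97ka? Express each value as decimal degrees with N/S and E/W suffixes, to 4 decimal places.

27.0417° N, 141.0833° W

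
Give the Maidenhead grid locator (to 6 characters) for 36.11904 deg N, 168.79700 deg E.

Add 180° to longitude and 90° to latitude: 348.7970, 126.1190.
Field (20°×10°, letters A–R): lon ⌊348.7970/20⌋ = 17 → R; lat ⌊126.1190/10⌋ = 12 → M.
Square (2°×1°, digits 0–9): lon ⌊8.7970/2⌋ = 4; lat ⌊6.1190/1⌋ = 6.
Subsquare (5′×2.5′, letters a–x): lon ⌊0.7970/0.0833333⌋ = 9 → j; lat ⌊0.1190/0.0416667⌋ = 2 → c.

RM46jc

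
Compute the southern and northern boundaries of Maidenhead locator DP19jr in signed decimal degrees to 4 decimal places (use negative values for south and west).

69.7083, 69.7500

Field D=3, P=15: +3·20° lon, +15·10° lat → SW at lon -120°, lat 60°.
Square 1, 9: +1·2° lon, +9·1° lat → SW at lon -118°, lat 69°.
Subsquare j=9, r=17: +9·0.0833333° lon, +17·0.0416667° lat → SW at lon -117.25°, lat 69.7083°.
Cell spans 0.0833333° lon × 0.0416667° lat.
south 69.7083, north 69.7500.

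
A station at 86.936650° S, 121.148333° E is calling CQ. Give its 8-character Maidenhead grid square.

PA03nb75

Offset from 180°W / 90°S: lon 301.14833°, lat 3.06335°.
Field: lon ⌊301.14833/20⌋ = 15 → P; lat ⌊3.06335/10⌋ = 0 → A.
Square: lon ⌊1.14833/2⌋ = 0; lat ⌊3.06335/1⌋ = 3.
Subsquare: lon ⌊1.14833/0.0833333⌋ = 13 → n; lat ⌊0.06335/0.0416667⌋ = 1 → b.
Extended square: lon ⌊0.06500/0.00833333⌋ = 7; lat ⌊0.02168/0.00416667⌋ = 5.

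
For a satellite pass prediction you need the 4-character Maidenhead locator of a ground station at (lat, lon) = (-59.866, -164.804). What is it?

AD70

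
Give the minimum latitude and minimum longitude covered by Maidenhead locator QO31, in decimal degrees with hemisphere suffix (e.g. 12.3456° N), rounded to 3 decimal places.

51.000° N, 146.000° E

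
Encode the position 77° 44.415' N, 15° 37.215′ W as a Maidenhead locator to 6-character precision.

Shift to the Maidenhead origin (180°W, 90°S): lon 164.3798, lat 167.7403.
Field: 164.3798/20 → 8 → I, 167.7403/10 → 16 → Q; chars IQ.
Square: 4.3798/2 → 2, 7.7403/1 → 7; chars 27.
Subsquare: 0.3798/0.0833333 → 4 → e, 0.7403/0.0416667 → 17 → r; chars er.

IQ27er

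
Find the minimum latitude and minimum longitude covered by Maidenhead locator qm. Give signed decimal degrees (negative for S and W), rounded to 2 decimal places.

Field Q=16, M=12: +16·20° lon, +12·10° lat → SW at lon 140°, lat 30°.
latitude 30.00, longitude 140.00.

30.00, 140.00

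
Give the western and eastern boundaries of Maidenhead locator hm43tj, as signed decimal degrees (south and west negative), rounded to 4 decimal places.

-30.4167, -30.3333

Field H=7, M=12: +7·20° lon, +12·10° lat → SW at lon -40°, lat 30°.
Square 4, 3: +4·2° lon, +3·1° lat → SW at lon -32°, lat 33°.
Subsquare t=19, j=9: +19·0.0833333° lon, +9·0.0416667° lat → SW at lon -30.4167°, lat 33.375°.
Cell spans 0.0833333° lon × 0.0416667° lat.
west -30.4167, east -30.3333.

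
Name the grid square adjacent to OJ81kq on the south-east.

OJ81lp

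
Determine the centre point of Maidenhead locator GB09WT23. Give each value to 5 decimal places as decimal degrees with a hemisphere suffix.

70.19375° S, 58.14583° W

Field G=6, B=1: +6·20° lon, +1·10° lat → SW at lon -60°, lat -80°.
Square 0, 9: +0·2° lon, +9·1° lat → SW at lon -60°, lat -71°.
Subsquare w=22, t=19: +22·0.0833333° lon, +19·0.0416667° lat → SW at lon -58.1667°, lat -70.2083°.
Extended square 2, 3: +2·0.00833333° lon, +3·0.00416667° lat → SW at lon -58.15°, lat -70.1958°.
Cell spans 0.00833333° lon × 0.00416667° lat. Centre is SW corner plus half of each.
latitude 70.19375° S, longitude 58.14583° W.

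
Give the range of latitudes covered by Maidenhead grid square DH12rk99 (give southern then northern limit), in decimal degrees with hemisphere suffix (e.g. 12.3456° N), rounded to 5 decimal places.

17.54583° S, 17.54167° S

Field D=3, H=7: +3·20° lon, +7·10° lat → SW at lon -120°, lat -20°.
Square 1, 2: +1·2° lon, +2·1° lat → SW at lon -118°, lat -18°.
Subsquare r=17, k=10: +17·0.0833333° lon, +10·0.0416667° lat → SW at lon -116.583°, lat -17.5833°.
Extended square 9, 9: +9·0.00833333° lon, +9·0.00416667° lat → SW at lon -116.508°, lat -17.5458°.
Cell spans 0.00833333° lon × 0.00416667° lat.
south 17.54583° S, north 17.54167° S.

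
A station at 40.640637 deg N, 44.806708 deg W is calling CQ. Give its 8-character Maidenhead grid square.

GN70op33

Shift to the Maidenhead origin (180°W, 90°S): lon 135.19329, lat 130.64064.
Field: 135.19329/20 → 6 → G, 130.64064/10 → 13 → N; chars GN.
Square: 15.19329/2 → 7, 0.64064/1 → 0; chars 70.
Subsquare: 1.19329/0.0833333 → 14 → o, 0.64064/0.0416667 → 15 → p; chars op.
Extended square: 0.02663/0.00833333 → 3, 0.01564/0.00416667 → 3; chars 33.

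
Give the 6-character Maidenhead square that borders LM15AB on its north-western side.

Longitude subsquare a = 0; −1 → -1, wraps to 23 = x, carry into square.
Longitude square 1; −1 → 0.
Latitude subsquare b = 1; +1 → 2 = c.

LM05xc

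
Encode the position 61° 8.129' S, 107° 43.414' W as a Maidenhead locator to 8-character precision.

DC68du37

Add 180° to longitude and 90° to latitude: 72.27643, 28.86452.
Field: lon ⌊72.27643/20⌋ = 3 → D; lat ⌊28.86452/10⌋ = 2 → C.
Square: lon ⌊12.27643/2⌋ = 6; lat ⌊8.86452/1⌋ = 8.
Subsquare: lon ⌊0.27643/0.0833333⌋ = 3 → d; lat ⌊0.86452/0.0416667⌋ = 20 → u.
Extended square: lon ⌊0.02643/0.00833333⌋ = 3; lat ⌊0.03118/0.00416667⌋ = 7.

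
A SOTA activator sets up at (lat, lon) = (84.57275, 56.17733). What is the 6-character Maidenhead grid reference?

LR84cn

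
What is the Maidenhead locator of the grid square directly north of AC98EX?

Latitude subsquare x = 23; +1 → 24, wraps to 0 = a, carry into square.
Latitude square 8; +1 → 9.
The longitude characters are unchanged.

AC99ea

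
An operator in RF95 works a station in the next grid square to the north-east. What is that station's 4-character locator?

AF06

Longitude square 9; +1 → 10, wraps to 0, carry into field.
Longitude field R = 17; +1 → 18, wraps to 0 = A, wrapping around the antimeridian.
Latitude square 5; +1 → 6.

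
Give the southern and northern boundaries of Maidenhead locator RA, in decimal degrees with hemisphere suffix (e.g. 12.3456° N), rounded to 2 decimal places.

90.00° S, 80.00° S

Field R=17, A=0: +17·20° lon, +0·10° lat → SW at lon 160°, lat -90°.
Cell spans 20° lon × 10° lat.
south 90.00° S, north 80.00° S.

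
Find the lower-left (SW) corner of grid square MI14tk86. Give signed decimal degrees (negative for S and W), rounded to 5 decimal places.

Field M=12, I=8: +12·20° lon, +8·10° lat → SW at lon 60°, lat -10°.
Square 1, 4: +1·2° lon, +4·1° lat → SW at lon 62°, lat -6°.
Subsquare t=19, k=10: +19·0.0833333° lon, +10·0.0416667° lat → SW at lon 63.5833°, lat -5.58333°.
Extended square 8, 6: +8·0.00833333° lon, +6·0.00416667° lat → SW at lon 63.65°, lat -5.55833°.
latitude -5.55833, longitude 63.65000.

-5.55833, 63.65000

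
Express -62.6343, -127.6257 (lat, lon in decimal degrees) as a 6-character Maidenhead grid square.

CC67ei

Offset from 180°W / 90°S: lon 52.3743°, lat 27.3657°.
Field: 52.3743/20 → 2 → C, 27.3657/10 → 2 → C; chars CC.
Square: 12.3743/2 → 6, 7.3657/1 → 7; chars 67.
Subsquare: 0.3743/0.0833333 → 4 → e, 0.3657/0.0416667 → 8 → i; chars ei.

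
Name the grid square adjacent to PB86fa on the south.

PB85fx

Latitude subsquare a = 0; −1 → -1, wraps to 23 = x, carry into square.
Latitude square 6; −1 → 5.
The longitude characters are unchanged.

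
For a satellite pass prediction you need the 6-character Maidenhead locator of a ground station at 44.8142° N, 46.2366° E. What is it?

Add 180° to longitude and 90° to latitude: 226.2366, 134.8142.
Field: 226.2366/20 → 11 → L, 134.8142/10 → 13 → N; chars LN.
Square: 6.2366/2 → 3, 4.8142/1 → 4; chars 34.
Subsquare: 0.2366/0.0833333 → 2 → c, 0.8142/0.0416667 → 19 → t; chars ct.

LN34ct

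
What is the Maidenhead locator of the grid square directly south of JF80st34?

Latitude extended square 4; −1 → 3.
The longitude characters are unchanged.

JF80st33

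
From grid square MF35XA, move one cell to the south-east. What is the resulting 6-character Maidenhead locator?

Longitude subsquare x = 23; +1 → 24, wraps to 0 = a, carry into square.
Longitude square 3; +1 → 4.
Latitude subsquare a = 0; −1 → -1, wraps to 23 = x, carry into square.
Latitude square 5; −1 → 4.

MF44ax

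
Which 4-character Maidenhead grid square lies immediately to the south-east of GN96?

HN05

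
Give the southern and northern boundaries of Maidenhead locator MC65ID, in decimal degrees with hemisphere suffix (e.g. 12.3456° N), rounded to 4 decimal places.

64.8750° S, 64.8333° S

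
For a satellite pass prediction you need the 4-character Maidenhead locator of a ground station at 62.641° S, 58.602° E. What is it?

LC97

Add 180° to longitude and 90° to latitude: 238.60, 27.36.
Field: 238.60/20 → 11 → L, 27.36/10 → 2 → C; chars LC.
Square: 18.60/2 → 9, 7.36/1 → 7; chars 97.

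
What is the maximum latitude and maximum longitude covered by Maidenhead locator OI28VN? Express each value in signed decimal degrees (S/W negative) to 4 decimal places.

-1.4167, 105.8333

Field O=14, I=8: +14·20° lon, +8·10° lat → SW at lon 100°, lat -10°.
Square 2, 8: +2·2° lon, +8·1° lat → SW at lon 104°, lat -2°.
Subsquare v=21, n=13: +21·0.0833333° lon, +13·0.0416667° lat → SW at lon 105.75°, lat -1.45833°.
Cell spans 0.0833333° lon × 0.0416667° lat. NE corner is SW corner plus one full cell.
latitude -1.4167, longitude 105.8333.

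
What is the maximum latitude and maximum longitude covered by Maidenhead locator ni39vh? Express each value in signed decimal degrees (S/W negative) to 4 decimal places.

-0.6667, 87.8333

Field N=13, I=8: +13·20° lon, +8·10° lat → SW at lon 80°, lat -10°.
Square 3, 9: +3·2° lon, +9·1° lat → SW at lon 86°, lat -1°.
Subsquare v=21, h=7: +21·0.0833333° lon, +7·0.0416667° lat → SW at lon 87.75°, lat -0.708333°.
Cell spans 0.0833333° lon × 0.0416667° lat. NE corner is SW corner plus one full cell.
latitude -0.6667, longitude 87.8333.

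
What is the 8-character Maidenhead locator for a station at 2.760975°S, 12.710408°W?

II37pf47

Add 180° to longitude and 90° to latitude: 167.28959, 87.23902.
Field: lon ⌊167.28959/20⌋ = 8 → I; lat ⌊87.23902/10⌋ = 8 → I.
Square: lon ⌊7.28959/2⌋ = 3; lat ⌊7.23902/1⌋ = 7.
Subsquare: lon ⌊1.28959/0.0833333⌋ = 15 → p; lat ⌊0.23902/0.0416667⌋ = 5 → f.
Extended square: lon ⌊0.03959/0.00833333⌋ = 4; lat ⌊0.03069/0.00416667⌋ = 7.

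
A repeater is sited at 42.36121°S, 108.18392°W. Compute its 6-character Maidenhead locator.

DE57vp

Shift to the Maidenhead origin (180°W, 90°S): lon 71.8161, lat 47.6388.
Field: 71.8161/20 → 3 → D, 47.6388/10 → 4 → E; chars DE.
Square: 11.8161/2 → 5, 7.6388/1 → 7; chars 57.
Subsquare: 1.8161/0.0833333 → 21 → v, 0.6388/0.0416667 → 15 → p; chars vp.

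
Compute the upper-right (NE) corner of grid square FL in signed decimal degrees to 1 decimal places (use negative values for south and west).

Field F=5, L=11: +5·20° lon, +11·10° lat → SW at lon -80°, lat 20°.
Cell spans 20° lon × 10° lat. NE corner is SW corner plus one full cell.
latitude 30.0, longitude -60.0.

30.0, -60.0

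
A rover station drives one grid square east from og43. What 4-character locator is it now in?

OG53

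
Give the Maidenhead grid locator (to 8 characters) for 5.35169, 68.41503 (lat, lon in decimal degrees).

Shift to the Maidenhead origin (180°W, 90°S): lon 248.41503, lat 95.35169.
Field: 248.41503/20 → 12 → M, 95.35169/10 → 9 → J; chars MJ.
Square: 8.41503/2 → 4, 5.35169/1 → 5; chars 45.
Subsquare: 0.41503/0.0833333 → 4 → e, 0.35169/0.0416667 → 8 → i; chars ei.
Extended square: 0.08170/0.00833333 → 9, 0.01836/0.00416667 → 4; chars 94.

MJ45ei94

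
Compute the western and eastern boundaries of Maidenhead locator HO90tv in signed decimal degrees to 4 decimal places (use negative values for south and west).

-20.4167, -20.3333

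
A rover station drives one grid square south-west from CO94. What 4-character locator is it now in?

CO83

Longitude square 9; −1 → 8.
Latitude square 4; −1 → 3.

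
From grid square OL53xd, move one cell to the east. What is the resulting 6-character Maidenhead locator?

OL63ad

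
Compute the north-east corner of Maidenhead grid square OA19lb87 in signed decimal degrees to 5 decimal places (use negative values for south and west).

-80.92500, 102.99167

Field O=14, A=0: +14·20° lon, +0·10° lat → SW at lon 100°, lat -90°.
Square 1, 9: +1·2° lon, +9·1° lat → SW at lon 102°, lat -81°.
Subsquare l=11, b=1: +11·0.0833333° lon, +1·0.0416667° lat → SW at lon 102.917°, lat -80.9583°.
Extended square 8, 7: +8·0.00833333° lon, +7·0.00416667° lat → SW at lon 102.983°, lat -80.9292°.
Cell spans 0.00833333° lon × 0.00416667° lat. NE corner is SW corner plus one full cell.
latitude -80.92500, longitude 102.99167.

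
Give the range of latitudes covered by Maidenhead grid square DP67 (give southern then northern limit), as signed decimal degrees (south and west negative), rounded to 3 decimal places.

67.000, 68.000

Field D=3, P=15: +3·20° lon, +15·10° lat → SW at lon -120°, lat 60°.
Square 6, 7: +6·2° lon, +7·1° lat → SW at lon -108°, lat 67°.
Cell spans 2° lon × 1° lat.
south 67.000, north 68.000.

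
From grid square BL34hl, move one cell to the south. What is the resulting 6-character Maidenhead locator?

BL34hk

Latitude subsquare l = 11; −1 → 10 = k.
The longitude characters are unchanged.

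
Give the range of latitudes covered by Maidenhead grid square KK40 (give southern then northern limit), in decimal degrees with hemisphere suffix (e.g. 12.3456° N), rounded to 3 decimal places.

Field K=10, K=10: +10·20° lon, +10·10° lat → SW at lon 20°, lat 10°.
Square 4, 0: +4·2° lon, +0·1° lat → SW at lon 28°, lat 10°.
Cell spans 2° lon × 1° lat.
south 10.000° N, north 11.000° N.

10.000° N, 11.000° N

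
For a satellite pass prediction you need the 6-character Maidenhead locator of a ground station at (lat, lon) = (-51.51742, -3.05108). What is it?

ID88ll

Offset from 180°W / 90°S: lon 176.9489°, lat 38.4826°.
Field: 176.9489/20 → 8 → I, 38.4826/10 → 3 → D; chars ID.
Square: 16.9489/2 → 8, 8.4826/1 → 8; chars 88.
Subsquare: 0.9489/0.0833333 → 11 → l, 0.4826/0.0416667 → 11 → l; chars ll.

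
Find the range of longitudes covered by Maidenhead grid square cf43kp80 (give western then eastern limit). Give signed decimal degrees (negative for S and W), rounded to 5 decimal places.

Field C=2, F=5: +2·20° lon, +5·10° lat → SW at lon -140°, lat -40°.
Square 4, 3: +4·2° lon, +3·1° lat → SW at lon -132°, lat -37°.
Subsquare k=10, p=15: +10·0.0833333° lon, +15·0.0416667° lat → SW at lon -131.167°, lat -36.375°.
Extended square 8, 0: +8·0.00833333° lon, +0·0.00416667° lat → SW at lon -131.1°, lat -36.375°.
Cell spans 0.00833333° lon × 0.00416667° lat.
west -131.10000, east -131.09167.

-131.10000, -131.09167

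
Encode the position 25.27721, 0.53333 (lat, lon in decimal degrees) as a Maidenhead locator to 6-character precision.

JL05gg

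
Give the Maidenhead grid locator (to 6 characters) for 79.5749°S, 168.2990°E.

Shift to the Maidenhead origin (180°W, 90°S): lon 348.2990, lat 10.4251.
Field (20°×10°, letters A–R): lon ⌊348.2990/20⌋ = 17 → R; lat ⌊10.4251/10⌋ = 1 → B.
Square (2°×1°, digits 0–9): lon ⌊8.2990/2⌋ = 4; lat ⌊0.4251/1⌋ = 0.
Subsquare (5′×2.5′, letters a–x): lon ⌊0.2990/0.0833333⌋ = 3 → d; lat ⌊0.4251/0.0416667⌋ = 10 → k.

RB40dk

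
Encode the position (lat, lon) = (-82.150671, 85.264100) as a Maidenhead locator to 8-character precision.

Add 180° to longitude and 90° to latitude: 265.26410, 7.84933.
Field: 265.26410/20 → 13 → N, 7.84933/10 → 0 → A; chars NA.
Square: 5.26410/2 → 2, 7.84933/1 → 7; chars 27.
Subsquare: 1.26410/0.0833333 → 15 → p, 0.84933/0.0416667 → 20 → u; chars pu.
Extended square: 0.01410/0.00833333 → 1, 0.01600/0.00416667 → 3; chars 13.

NA27pu13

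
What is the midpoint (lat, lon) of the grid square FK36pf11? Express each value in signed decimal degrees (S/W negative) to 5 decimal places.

16.21458, -72.73750

Field F=5, K=10: +5·20° lon, +10·10° lat → SW at lon -80°, lat 10°.
Square 3, 6: +3·2° lon, +6·1° lat → SW at lon -74°, lat 16°.
Subsquare p=15, f=5: +15·0.0833333° lon, +5·0.0416667° lat → SW at lon -72.75°, lat 16.2083°.
Extended square 1, 1: +1·0.00833333° lon, +1·0.00416667° lat → SW at lon -72.7417°, lat 16.2125°.
Cell spans 0.00833333° lon × 0.00416667° lat. Centre is SW corner plus half of each.
latitude 16.21458, longitude -72.73750.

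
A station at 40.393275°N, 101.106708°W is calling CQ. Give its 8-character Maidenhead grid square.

Offset from 180°W / 90°S: lon 78.89329°, lat 130.39328°.
Field: lon ⌊78.89329/20⌋ = 3 → D; lat ⌊130.39328/10⌋ = 13 → N.
Square: lon ⌊18.89329/2⌋ = 9; lat ⌊0.39328/1⌋ = 0.
Subsquare: lon ⌊0.89329/0.0833333⌋ = 10 → k; lat ⌊0.39328/0.0416667⌋ = 9 → j.
Extended square: lon ⌊0.05996/0.00833333⌋ = 7; lat ⌊0.01828/0.00416667⌋ = 4.

DN90kj74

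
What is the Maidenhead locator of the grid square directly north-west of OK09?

Longitude square 0; −1 → -1, wraps to 9, carry into field.
Longitude field O = 14; −1 → 13 = N.
Latitude square 9; +1 → 10, wraps to 0, carry into field.
Latitude field K = 10; +1 → 11 = L.

NL90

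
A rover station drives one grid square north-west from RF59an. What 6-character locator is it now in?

RF49xo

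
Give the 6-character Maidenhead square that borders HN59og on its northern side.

Latitude subsquare g = 6; +1 → 7 = h.
The longitude characters are unchanged.

HN59oh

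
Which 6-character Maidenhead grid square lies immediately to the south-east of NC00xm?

NC10al

Longitude subsquare x = 23; +1 → 24, wraps to 0 = a, carry into square.
Longitude square 0; +1 → 1.
Latitude subsquare m = 12; −1 → 11 = l.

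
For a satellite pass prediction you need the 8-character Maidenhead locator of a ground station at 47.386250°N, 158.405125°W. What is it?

BN07tj12

Offset from 180°W / 90°S: lon 21.59488°, lat 137.38625°.
Field (20°×10°, letters A–R): 21.59488/20 → 1 → B, 137.38625/10 → 13 → N; chars BN.
Square (2°×1°, digits 0–9): 1.59488/2 → 0, 7.38625/1 → 7; chars 07.
Subsquare (5′×2.5′, letters a–x): 1.59488/0.0833333 → 19 → t, 0.38625/0.0416667 → 9 → j; chars tj.
Extended square (30″×15″, digits 0–9): 0.01154/0.00833333 → 1, 0.01125/0.00416667 → 2; chars 12.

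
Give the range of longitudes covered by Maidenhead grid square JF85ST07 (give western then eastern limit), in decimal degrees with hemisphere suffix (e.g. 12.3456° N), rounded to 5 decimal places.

17.50000° E, 17.50833° E

Field J=9, F=5: +9·20° lon, +5·10° lat → SW at lon 0°, lat -40°.
Square 8, 5: +8·2° lon, +5·1° lat → SW at lon 16°, lat -35°.
Subsquare s=18, t=19: +18·0.0833333° lon, +19·0.0416667° lat → SW at lon 17.5°, lat -34.2083°.
Extended square 0, 7: +0·0.00833333° lon, +7·0.00416667° lat → SW at lon 17.5°, lat -34.1792°.
Cell spans 0.00833333° lon × 0.00416667° lat.
west 17.50000° E, east 17.50833° E.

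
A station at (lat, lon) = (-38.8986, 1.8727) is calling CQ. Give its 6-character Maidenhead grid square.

Offset from 180°W / 90°S: lon 181.8727°, lat 51.1014°.
Field: 181.8727/20 → 9 → J, 51.1014/10 → 5 → F; chars JF.
Square: 1.8727/2 → 0, 1.1014/1 → 1; chars 01.
Subsquare: 1.8727/0.0833333 → 22 → w, 0.1014/0.0416667 → 2 → c; chars wc.

JF01wc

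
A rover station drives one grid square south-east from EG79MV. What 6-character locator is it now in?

Longitude subsquare m = 12; +1 → 13 = n.
Latitude subsquare v = 21; −1 → 20 = u.

EG79nu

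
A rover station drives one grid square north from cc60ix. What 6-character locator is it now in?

Latitude subsquare x = 23; +1 → 24, wraps to 0 = a, carry into square.
Latitude square 0; +1 → 1.
The longitude characters are unchanged.

CC61ia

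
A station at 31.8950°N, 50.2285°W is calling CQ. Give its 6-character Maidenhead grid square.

GM41vv

Add 180° to longitude and 90° to latitude: 129.7715, 121.8950.
Field: 129.7715/20 → 6 → G, 121.8950/10 → 12 → M; chars GM.
Square: 9.7715/2 → 4, 1.8950/1 → 1; chars 41.
Subsquare: 1.7715/0.0833333 → 21 → v, 0.8950/0.0416667 → 21 → v; chars vv.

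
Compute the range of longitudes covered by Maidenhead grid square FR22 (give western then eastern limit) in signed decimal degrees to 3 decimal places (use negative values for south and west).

Field F=5, R=17: +5·20° lon, +17·10° lat → SW at lon -80°, lat 80°.
Square 2, 2: +2·2° lon, +2·1° lat → SW at lon -76°, lat 82°.
Cell spans 2° lon × 1° lat.
west -76.000, east -74.000.

-76.000, -74.000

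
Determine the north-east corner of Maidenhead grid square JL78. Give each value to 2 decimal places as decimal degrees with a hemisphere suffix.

Field J=9, L=11: +9·20° lon, +11·10° lat → SW at lon 0°, lat 20°.
Square 7, 8: +7·2° lon, +8·1° lat → SW at lon 14°, lat 28°.
Cell spans 2° lon × 1° lat. NE corner is SW corner plus one full cell.
latitude 29.00° N, longitude 16.00° E.

29.00° N, 16.00° E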